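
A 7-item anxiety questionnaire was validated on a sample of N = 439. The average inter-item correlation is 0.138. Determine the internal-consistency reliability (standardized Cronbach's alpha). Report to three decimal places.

Standardized α = k·r̄ / (1 + (k−1)·r̄) = 7 × 0.138 / (1 + 6 × 0.138)
  = 0.9660 / 1.8280 = 0.528

α = 0.528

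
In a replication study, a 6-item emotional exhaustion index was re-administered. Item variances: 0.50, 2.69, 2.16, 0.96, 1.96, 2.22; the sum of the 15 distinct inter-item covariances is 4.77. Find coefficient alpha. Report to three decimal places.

Σσ²ᵢ = 0.50 + 2.69 + 2.16 + 0.96 + 1.96 + 2.22 = 10.49
Sum of distinct covariances = 4.77
σ²_T = Σσ²ᵢ + 2·Σcov = 10.49 + 2 × 4.77 = 20.03
α = (6/5)·(1 − 10.49/20.03) = 0.572

α = 0.572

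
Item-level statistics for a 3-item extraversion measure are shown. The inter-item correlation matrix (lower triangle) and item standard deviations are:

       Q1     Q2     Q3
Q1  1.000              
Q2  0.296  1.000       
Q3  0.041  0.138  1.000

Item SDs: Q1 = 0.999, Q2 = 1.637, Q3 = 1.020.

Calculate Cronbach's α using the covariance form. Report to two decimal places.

α = 0.36

Σσ²ᵢ = 0.999² + 1.637² + 1.020² = 4.7182
Covariances σ_ij = r_ij · s_i · s_j:
  σ(Q1,Q2) = 0.296 × 0.999 × 1.637 = 0.4841
  σ(Q1,Q3) = 0.041 × 0.999 × 1.020 = 0.0418
  σ(Q2,Q3) = 0.138 × 1.637 × 1.020 = 0.2304
σ²_T = Σσ²ᵢ + 2·Σσ_ij = 4.7182 + 2 × 0.7563 = 6.2308
α = (3/2)·(1 − 4.7182/6.2308) = 0.36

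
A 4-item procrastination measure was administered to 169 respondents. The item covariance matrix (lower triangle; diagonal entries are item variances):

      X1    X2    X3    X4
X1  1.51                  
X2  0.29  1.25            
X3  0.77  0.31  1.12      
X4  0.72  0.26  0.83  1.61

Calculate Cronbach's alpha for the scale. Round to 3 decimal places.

Cronbach's alpha = 0.716

Σσ²ᵢ = 1.51 + 1.25 + 1.12 + 1.61 = 5.49
Sum of the distinct covariances = 3.18
σ²_total = 5.49 + 2 × 3.18 = 11.85
α = (k/(k−1))·(1 − Σσ²ᵢ/σ²_total) = (4/3)·(1 − 5.49/11.85) = 0.716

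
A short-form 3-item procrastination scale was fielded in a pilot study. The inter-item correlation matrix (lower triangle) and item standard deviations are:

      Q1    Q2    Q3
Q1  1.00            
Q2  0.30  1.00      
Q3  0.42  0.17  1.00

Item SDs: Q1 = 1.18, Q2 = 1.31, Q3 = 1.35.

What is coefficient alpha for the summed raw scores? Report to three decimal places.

Σσ²ᵢ = 1.18² + 1.31² + 1.35² = 4.9310
Covariances σ_ij = r_ij · s_i · s_j:
  σ(Q1,Q2) = 0.30 × 1.18 × 1.31 = 0.4637
  σ(Q1,Q3) = 0.42 × 1.18 × 1.35 = 0.6691
  σ(Q2,Q3) = 0.17 × 1.31 × 1.35 = 0.3006
σ²_T = Σσ²ᵢ + 2·Σσ_ij = 4.9310 + 2 × 1.4334 = 7.7978
α = (3/2)·(1 − 4.9310/7.7978) = 0.551

coefficient alpha = 0.551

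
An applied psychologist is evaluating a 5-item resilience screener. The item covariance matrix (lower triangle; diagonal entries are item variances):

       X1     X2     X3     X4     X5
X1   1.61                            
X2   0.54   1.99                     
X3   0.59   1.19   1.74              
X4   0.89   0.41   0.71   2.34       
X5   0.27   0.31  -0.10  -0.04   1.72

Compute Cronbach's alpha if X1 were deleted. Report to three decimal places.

Cronbach's alpha = 0.519

Remaining items: X2, X3, X4, X5 (k = 4).
ΣVar(i) = 1.99 + 1.74 + 2.34 + 1.72 = 7.79
Var(T) = 7.79 + 2 × 2.48 = 12.75
α (item deleted) = (4/3)·(1 − 7.79/12.75) = 0.519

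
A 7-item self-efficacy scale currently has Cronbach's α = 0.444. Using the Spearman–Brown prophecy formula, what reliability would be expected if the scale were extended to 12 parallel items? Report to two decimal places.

predicted reliability = 0.58

Length factor m = 12/7 = 1.7143
α' = m·α / (1 + (m−1)·α)
   = 12/7 × 0.444 / (1 + (12/7 − 1) × 0.444)
   = 0.7611 / 1.3171 = 0.58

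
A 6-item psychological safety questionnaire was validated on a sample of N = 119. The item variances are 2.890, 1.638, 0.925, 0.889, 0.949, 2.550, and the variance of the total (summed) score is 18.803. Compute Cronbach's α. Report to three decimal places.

sum of item variances = 2.890 + 1.638 + 0.925 + 0.889 + 0.949 + 2.550 = 9.841
α = (k/(k−1))·(1 − sum of item variances/σ²_total) = (6/5)·(1 − 9.841/18.803) = 0.572

Cronbach's α = 0.572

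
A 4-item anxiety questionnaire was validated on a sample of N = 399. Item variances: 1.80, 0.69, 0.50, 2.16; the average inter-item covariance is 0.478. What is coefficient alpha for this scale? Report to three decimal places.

ΣVar(i) = 1.80 + 0.69 + 0.50 + 2.16 = 5.15
Sum of the 6 distinct covariances = 6 × 0.478 = 2.868
σ²_total = ΣVar(i) + 2·Σcov = 5.15 + 2 × 2.868 = 10.886
α = (4/3)·(1 − 5.15/10.886) = 0.703

α = 0.703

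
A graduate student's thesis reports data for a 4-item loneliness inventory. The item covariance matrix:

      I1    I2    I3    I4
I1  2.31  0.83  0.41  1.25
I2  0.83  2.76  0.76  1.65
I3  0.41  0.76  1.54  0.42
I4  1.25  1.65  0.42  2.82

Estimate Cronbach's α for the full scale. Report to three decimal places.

sum of item variances = 2.31 + 2.76 + 1.54 + 2.82 = 9.43
Sum of the distinct covariances = 5.32
σ²_T = 9.43 + 2 × 5.32 = 20.07
α = (k/(k−1))·(1 − sum of item variances/σ²_T) = (4/3)·(1 − 9.43/20.07) = 0.707

Cronbach's α = 0.707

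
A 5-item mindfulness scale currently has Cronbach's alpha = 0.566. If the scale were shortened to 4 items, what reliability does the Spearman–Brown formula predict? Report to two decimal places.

Length factor m = 4/5 = 0.8000
α' = m·α / (1 − (1−m)·α)
   = 4/5 × 0.566 / (1 − (1 − 4/5) × 0.566)
   = 0.4528 / 0.8868 = 0.51

predicted reliability = 0.51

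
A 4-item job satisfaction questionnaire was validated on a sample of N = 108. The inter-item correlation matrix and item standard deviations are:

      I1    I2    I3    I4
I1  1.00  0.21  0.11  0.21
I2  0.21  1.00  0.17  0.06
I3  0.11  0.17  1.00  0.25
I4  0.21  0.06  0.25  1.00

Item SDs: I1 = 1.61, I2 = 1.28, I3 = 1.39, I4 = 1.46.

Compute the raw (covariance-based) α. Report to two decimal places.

α = 0.45

Σσ²ᵢ = 1.61² + 1.28² + 1.39² + 1.46² = 8.2942
Covariances σ_ij = r_ij · s_i · s_j:
  σ(I1,I2) = 0.21 × 1.61 × 1.28 = 0.4328
  σ(I1,I3) = 0.11 × 1.61 × 1.39 = 0.2462
  σ(I1,I4) = 0.21 × 1.61 × 1.46 = 0.4936
  σ(I2,I3) = 0.17 × 1.28 × 1.39 = 0.3025
  σ(I2,I4) = 0.06 × 1.28 × 1.46 = 0.1121
  σ(I3,I4) = 0.25 × 1.39 × 1.46 = 0.5073
σ²_T = Σσ²ᵢ + 2·Σσ_ij = 8.2942 + 2 × 2.0945 = 12.4832
α = (4/3)·(1 − 8.2942/12.4832) = 0.45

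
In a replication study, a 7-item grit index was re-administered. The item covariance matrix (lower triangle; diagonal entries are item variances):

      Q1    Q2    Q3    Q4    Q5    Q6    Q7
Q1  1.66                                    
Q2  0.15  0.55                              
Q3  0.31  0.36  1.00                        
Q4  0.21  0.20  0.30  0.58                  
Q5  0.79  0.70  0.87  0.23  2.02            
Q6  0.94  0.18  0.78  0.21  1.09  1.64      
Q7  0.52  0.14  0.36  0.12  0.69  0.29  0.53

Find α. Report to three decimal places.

α = 0.820

ΣVar(i) = 1.66 + 0.55 + 1.00 + 0.58 + 2.02 + 1.64 + 0.53 = 7.98
Σ_{i<j} σ_ij = 9.44
σ²_T = 7.98 + 2 × 9.44 = 26.86
α = (k/(k−1))·(1 − ΣVar(i)/σ²_T) = (7/6)·(1 − 7.98/26.86) = 0.820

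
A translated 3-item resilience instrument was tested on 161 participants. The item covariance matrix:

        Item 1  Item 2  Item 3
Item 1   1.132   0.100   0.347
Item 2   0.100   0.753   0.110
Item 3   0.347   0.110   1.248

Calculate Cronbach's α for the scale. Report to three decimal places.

α = 0.393

sum of item variances = 1.132 + 0.753 + 1.248 = 3.133
Σ_{i<j} σ_ij = 0.557
σ²_T = 3.133 + 2 × 0.557 = 4.247
α = (k/(k−1))·(1 − sum of item variances/σ²_T) = (3/2)·(1 − 3.133/4.247) = 0.393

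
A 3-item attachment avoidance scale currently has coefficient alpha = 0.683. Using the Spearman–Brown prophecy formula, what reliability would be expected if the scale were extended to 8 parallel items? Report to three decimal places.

Length factor m = 8/3 = 2.6667
α' = m·α / (1 + (m−1)·α)
   = 8/3 × 0.683 / (1 + (8/3 − 1) × 0.683)
   = 1.8213 / 2.1383 = 0.852

predicted reliability = 0.852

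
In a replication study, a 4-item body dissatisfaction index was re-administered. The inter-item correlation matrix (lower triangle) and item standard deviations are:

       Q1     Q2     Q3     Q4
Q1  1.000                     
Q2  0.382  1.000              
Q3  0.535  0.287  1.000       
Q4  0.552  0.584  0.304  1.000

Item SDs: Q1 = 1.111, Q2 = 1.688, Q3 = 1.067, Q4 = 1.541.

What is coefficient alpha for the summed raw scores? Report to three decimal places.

coefficient alpha = 0.746

Σσ²ᵢ = 1.111² + 1.688² + 1.067² + 1.541² = 7.5968
Covariances σ_ij = r_ij · s_i · s_j:
  σ(Q1,Q2) = 0.382 × 1.111 × 1.688 = 0.7164
  σ(Q1,Q3) = 0.535 × 1.111 × 1.067 = 0.6342
  σ(Q1,Q4) = 0.552 × 1.111 × 1.541 = 0.9451
  σ(Q2,Q3) = 0.287 × 1.688 × 1.067 = 0.5169
  σ(Q2,Q4) = 0.584 × 1.688 × 1.541 = 1.5191
  σ(Q3,Q4) = 0.304 × 1.067 × 1.541 = 0.4999
σ²_T = Σσ²ᵢ + 2·Σσ_ij = 7.5968 + 2 × 4.8316 = 17.2600
α = (4/3)·(1 − 7.5968/17.2600) = 0.746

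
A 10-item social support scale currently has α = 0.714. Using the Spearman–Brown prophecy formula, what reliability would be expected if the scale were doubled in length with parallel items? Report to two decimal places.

Length factor m = 2
α' = m·α / (1 + (m−1)·α)
   = 2 × 0.714 / (1 + (2 − 1) × 0.714)
   = 1.4280 / 1.7140 = 0.83

predicted reliability = 0.83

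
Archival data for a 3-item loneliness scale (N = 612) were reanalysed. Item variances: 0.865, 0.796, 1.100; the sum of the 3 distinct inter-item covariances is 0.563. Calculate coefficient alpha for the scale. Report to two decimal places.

coefficient alpha = 0.43

sum of item variances = 0.865 + 0.796 + 1.100 = 2.761
Sum of distinct covariances = 0.563
Var(T) = sum of item variances + 2·Σcov = 2.761 + 2 × 0.563 = 3.887
α = (3/2)·(1 − 2.761/3.887) = 0.43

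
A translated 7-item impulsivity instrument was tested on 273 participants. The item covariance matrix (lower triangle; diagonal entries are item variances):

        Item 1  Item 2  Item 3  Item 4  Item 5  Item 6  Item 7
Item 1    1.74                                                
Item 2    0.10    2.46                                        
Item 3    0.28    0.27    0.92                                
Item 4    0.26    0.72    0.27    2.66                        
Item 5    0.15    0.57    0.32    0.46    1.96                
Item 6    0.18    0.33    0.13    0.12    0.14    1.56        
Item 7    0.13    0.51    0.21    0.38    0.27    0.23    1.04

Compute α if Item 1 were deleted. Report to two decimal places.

Remaining items: Item 2, Item 3, Item 4, Item 5, Item 6, Item 7 (k = 6).
sum of item variances = 2.46 + 0.92 + 2.66 + 1.96 + 1.56 + 1.04 = 10.60
total variance = 10.60 + 2 × 4.93 = 20.46
α (item deleted) = (6/5)·(1 − 10.60/20.46) = 0.58

α = 0.58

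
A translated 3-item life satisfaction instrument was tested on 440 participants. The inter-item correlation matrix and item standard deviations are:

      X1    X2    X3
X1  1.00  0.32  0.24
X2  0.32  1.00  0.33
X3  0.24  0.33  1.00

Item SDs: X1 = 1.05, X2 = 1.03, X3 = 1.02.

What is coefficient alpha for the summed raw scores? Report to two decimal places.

coefficient alpha = 0.56

Σσ²ᵢ = 1.05² + 1.03² + 1.02² = 3.2038
Covariances σ_ij = r_ij · s_i · s_j:
  σ(X1,X2) = 0.32 × 1.05 × 1.03 = 0.3461
  σ(X1,X3) = 0.24 × 1.05 × 1.02 = 0.2570
  σ(X2,X3) = 0.33 × 1.03 × 1.02 = 0.3467
σ²_T = Σσ²ᵢ + 2·Σσ_ij = 3.2038 + 2 × 0.9498 = 5.1034
α = (3/2)·(1 − 3.2038/5.1034) = 0.56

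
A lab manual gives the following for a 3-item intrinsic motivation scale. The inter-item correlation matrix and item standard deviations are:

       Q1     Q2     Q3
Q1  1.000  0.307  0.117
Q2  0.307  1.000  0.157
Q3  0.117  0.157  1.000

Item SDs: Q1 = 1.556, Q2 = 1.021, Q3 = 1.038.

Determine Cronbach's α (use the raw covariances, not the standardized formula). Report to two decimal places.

α = 0.41

Σσ²ᵢ = 1.556² + 1.021² + 1.038² = 4.5410
Covariances σ_ij = r_ij · s_i · s_j:
  σ(Q1,Q2) = 0.307 × 1.556 × 1.021 = 0.4877
  σ(Q1,Q3) = 0.117 × 1.556 × 1.038 = 0.1890
  σ(Q2,Q3) = 0.157 × 1.021 × 1.038 = 0.1664
σ²_T = Σσ²ᵢ + 2·Σσ_ij = 4.5410 + 2 × 0.8431 = 6.2272
α = (3/2)·(1 − 4.5410/6.2272) = 0.41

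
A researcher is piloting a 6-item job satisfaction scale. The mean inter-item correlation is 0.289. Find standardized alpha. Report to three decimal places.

Standardized α = k·r̄ / (1 + (k−1)·r̄) = 6 × 0.289 / (1 + 5 × 0.289)
  = 1.7340 / 2.4450 = 0.709

standardized alpha = 0.709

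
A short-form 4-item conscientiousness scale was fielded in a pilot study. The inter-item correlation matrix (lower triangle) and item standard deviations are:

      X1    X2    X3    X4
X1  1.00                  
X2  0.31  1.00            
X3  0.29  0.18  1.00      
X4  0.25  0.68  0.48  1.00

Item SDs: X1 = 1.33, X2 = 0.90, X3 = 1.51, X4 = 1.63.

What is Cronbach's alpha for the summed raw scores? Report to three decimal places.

Σσ²ᵢ = 1.33² + 0.90² + 1.51² + 1.63² = 7.5159
Covariances σ_ij = r_ij · s_i · s_j:
  σ(X1,X2) = 0.31 × 1.33 × 0.90 = 0.3711
  σ(X1,X3) = 0.29 × 1.33 × 1.51 = 0.5824
  σ(X1,X4) = 0.25 × 1.33 × 1.63 = 0.5420
  σ(X2,X3) = 0.18 × 0.90 × 1.51 = 0.2446
  σ(X2,X4) = 0.68 × 0.90 × 1.63 = 0.9976
  σ(X3,X4) = 0.48 × 1.51 × 1.63 = 1.1814
σ²_T = Σσ²ᵢ + 2·Σσ_ij = 7.5159 + 2 × 3.9191 = 15.3541
α = (4/3)·(1 − 7.5159/15.3541) = 0.681

Cronbach's alpha = 0.681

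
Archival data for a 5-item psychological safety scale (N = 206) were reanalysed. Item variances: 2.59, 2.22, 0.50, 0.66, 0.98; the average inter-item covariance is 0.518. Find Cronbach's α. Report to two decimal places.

Cronbach's α = 0.75

Σσᵢ² = 2.59 + 2.22 + 0.50 + 0.66 + 0.98 = 6.95
Sum of the 10 distinct covariances = 10 × 0.518 = 5.180
σ²_total = Σσᵢ² + 2·Σcov = 6.95 + 2 × 5.180 = 17.310
α = (5/4)·(1 − 6.95/17.310) = 0.75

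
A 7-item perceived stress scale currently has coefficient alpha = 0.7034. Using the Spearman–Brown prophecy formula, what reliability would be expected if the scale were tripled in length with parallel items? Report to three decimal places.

Length factor m = 3
α' = m·α / (1 + (m−1)·α)
   = 3 × 0.7034 / (1 + (3 − 1) × 0.7034)
   = 2.1102 / 2.4068 = 0.877

predicted reliability = 0.877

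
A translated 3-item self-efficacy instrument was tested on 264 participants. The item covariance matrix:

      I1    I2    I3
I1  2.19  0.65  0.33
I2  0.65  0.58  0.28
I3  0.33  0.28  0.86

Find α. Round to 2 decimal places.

α = 0.61

Σσᵢ² = 2.19 + 0.58 + 0.86 = 3.63
Sum of off-diagonal covariances = 1.26
total variance = 3.63 + 2 × 1.26 = 6.15
α = (k/(k−1))·(1 − Σσᵢ²/total variance) = (3/2)·(1 − 3.63/6.15) = 0.61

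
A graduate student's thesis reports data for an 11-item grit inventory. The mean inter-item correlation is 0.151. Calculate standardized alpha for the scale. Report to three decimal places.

Standardized α = k·r̄ / (1 + (k−1)·r̄) = 11 × 0.151 / (1 + 10 × 0.151)
  = 1.6610 / 2.5100 = 0.662

standardized alpha = 0.662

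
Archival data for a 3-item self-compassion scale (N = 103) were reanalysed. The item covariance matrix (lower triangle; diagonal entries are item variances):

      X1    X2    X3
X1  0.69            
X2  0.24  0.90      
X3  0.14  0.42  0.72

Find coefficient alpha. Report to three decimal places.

α = 0.614

Σσ²ᵢ = 0.69 + 0.90 + 0.72 = 2.31
Sum of the distinct covariances = 0.80
total variance = 2.31 + 2 × 0.80 = 3.91
α = (k/(k−1))·(1 − Σσ²ᵢ/total variance) = (3/2)·(1 − 2.31/3.91) = 0.614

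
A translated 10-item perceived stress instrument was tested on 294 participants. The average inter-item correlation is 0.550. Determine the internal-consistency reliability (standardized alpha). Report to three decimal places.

Standardized α = k·r̄ / (1 + (k−1)·r̄) = 10 × 0.550 / (1 + 9 × 0.550)
  = 5.5000 / 5.9500 = 0.924

standardized alpha = 0.924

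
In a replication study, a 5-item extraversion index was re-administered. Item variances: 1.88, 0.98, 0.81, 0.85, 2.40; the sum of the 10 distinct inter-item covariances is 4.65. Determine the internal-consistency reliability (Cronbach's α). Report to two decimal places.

α = 0.72

sum of item variances = 1.88 + 0.98 + 0.81 + 0.85 + 2.40 = 6.92
Sum of distinct covariances = 4.65
Var(T) = sum of item variances + 2·Σcov = 6.92 + 2 × 4.65 = 16.22
α = (5/4)·(1 − 6.92/16.22) = 0.72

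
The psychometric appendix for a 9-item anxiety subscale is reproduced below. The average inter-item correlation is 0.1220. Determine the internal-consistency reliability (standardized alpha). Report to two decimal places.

Standardized α = k·r̄ / (1 + (k−1)·r̄) = 9 × 0.1220 / (1 + 8 × 0.1220)
  = 1.0980 / 1.9760 = 0.56

α = 0.56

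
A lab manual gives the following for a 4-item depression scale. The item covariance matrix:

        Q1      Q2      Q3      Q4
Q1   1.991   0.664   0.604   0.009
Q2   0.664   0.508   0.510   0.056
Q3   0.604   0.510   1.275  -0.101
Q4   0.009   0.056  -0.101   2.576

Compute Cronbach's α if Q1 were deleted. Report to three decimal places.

Cronbach's α = 0.264

Remaining items: Q2, Q3, Q4 (k = 3).
Σσ²ᵢ = 0.508 + 1.275 + 2.576 = 4.359
σ²_T = 4.359 + 2 × 0.465 = 5.289
α (item deleted) = (3/2)·(1 − 4.359/5.289) = 0.264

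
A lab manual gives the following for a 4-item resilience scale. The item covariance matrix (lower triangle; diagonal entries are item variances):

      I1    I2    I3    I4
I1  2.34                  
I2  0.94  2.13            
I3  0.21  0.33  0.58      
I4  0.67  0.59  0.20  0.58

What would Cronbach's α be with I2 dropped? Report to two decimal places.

Remaining items: I1, I3, I4 (k = 3).
sum of item variances = 2.34 + 0.58 + 0.58 = 3.50
σ²_T = 3.50 + 2 × 1.08 = 5.66
α (item deleted) = (3/2)·(1 − 3.50/5.66) = 0.57

Cronbach's α = 0.57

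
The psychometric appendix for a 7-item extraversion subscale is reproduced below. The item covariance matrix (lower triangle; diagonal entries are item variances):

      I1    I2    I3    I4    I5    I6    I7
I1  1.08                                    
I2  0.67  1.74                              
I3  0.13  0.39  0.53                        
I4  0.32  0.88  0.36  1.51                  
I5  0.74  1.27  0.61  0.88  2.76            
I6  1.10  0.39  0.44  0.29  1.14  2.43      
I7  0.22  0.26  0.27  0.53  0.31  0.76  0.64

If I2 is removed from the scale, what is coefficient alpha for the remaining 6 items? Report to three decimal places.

coefficient alpha = 0.773

Remaining items: I1, I3, I4, I5, I6, I7 (k = 6).
sum of item variances = 1.08 + 0.53 + 1.51 + 2.76 + 2.43 + 0.64 = 8.95
total variance = 8.95 + 2 × 8.10 = 25.15
α (item deleted) = (6/5)·(1 − 8.95/25.15) = 0.773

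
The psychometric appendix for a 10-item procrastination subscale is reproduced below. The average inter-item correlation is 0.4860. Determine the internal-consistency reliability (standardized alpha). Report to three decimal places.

standardized alpha = 0.904

Standardized α = k·r̄ / (1 + (k−1)·r̄) = 10 × 0.4860 / (1 + 9 × 0.4860)
  = 4.8600 / 5.3740 = 0.904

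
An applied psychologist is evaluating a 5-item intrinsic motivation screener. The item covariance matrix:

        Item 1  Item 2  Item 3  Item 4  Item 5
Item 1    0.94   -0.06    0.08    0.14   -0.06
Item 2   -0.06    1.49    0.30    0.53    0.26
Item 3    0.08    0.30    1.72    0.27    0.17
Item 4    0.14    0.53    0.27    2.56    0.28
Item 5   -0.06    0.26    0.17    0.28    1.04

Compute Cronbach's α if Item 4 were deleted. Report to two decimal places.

Remaining items: Item 1, Item 2, Item 3, Item 5 (k = 4).
Σσᵢ² = 0.94 + 1.49 + 1.72 + 1.04 = 5.19
Var(T) = 5.19 + 2 × 0.69 = 6.57
α (item deleted) = (4/3)·(1 − 5.19/6.57) = 0.28

Cronbach's α = 0.28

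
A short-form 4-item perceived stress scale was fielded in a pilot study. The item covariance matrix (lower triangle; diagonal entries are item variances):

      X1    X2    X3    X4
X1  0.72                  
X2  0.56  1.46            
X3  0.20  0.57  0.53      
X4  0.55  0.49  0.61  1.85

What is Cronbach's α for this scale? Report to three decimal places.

α = 0.755

sum of item variances = 0.72 + 1.46 + 0.53 + 1.85 = 4.56
Sum of the distinct covariances = 2.98
σ²_total = 4.56 + 2 × 2.98 = 10.52
α = (k/(k−1))·(1 − sum of item variances/σ²_total) = (4/3)·(1 − 4.56/10.52) = 0.755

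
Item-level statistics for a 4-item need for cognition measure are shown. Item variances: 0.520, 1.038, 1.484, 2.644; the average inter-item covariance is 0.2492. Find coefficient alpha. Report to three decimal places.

α = 0.460

ΣVar(i) = 0.520 + 1.038 + 1.484 + 2.644 = 5.686
Sum of the 6 distinct covariances = 6 × 0.2492 = 1.4952
total variance = ΣVar(i) + 2·Σcov = 5.686 + 2 × 1.4952 = 8.6764
α = (4/3)·(1 − 5.686/8.6764) = 0.460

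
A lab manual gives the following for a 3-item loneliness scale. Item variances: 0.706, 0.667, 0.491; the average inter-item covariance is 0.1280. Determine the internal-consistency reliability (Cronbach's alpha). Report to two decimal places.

α = 0.44

Σσᵢ² = 0.706 + 0.667 + 0.491 = 1.864
Sum of the 3 distinct covariances = 3 × 0.1280 = 0.3840
σ²_T = Σσᵢ² + 2·Σcov = 1.864 + 2 × 0.3840 = 2.6320
α = (3/2)·(1 − 1.864/2.6320) = 0.44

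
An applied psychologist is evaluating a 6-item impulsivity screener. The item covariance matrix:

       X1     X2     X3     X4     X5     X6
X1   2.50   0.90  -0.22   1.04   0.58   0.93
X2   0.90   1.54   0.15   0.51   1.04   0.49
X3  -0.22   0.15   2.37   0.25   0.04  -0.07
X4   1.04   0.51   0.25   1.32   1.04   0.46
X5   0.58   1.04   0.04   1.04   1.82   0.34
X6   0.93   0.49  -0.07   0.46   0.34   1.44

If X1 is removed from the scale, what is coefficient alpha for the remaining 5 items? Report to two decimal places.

coefficient alpha = 0.63

Remaining items: X2, X3, X4, X5, X6 (k = 5).
Σσᵢ² = 1.54 + 2.37 + 1.32 + 1.82 + 1.44 = 8.49
total variance = 8.49 + 2 × 4.25 = 16.99
α (item deleted) = (5/4)·(1 − 8.49/16.99) = 0.63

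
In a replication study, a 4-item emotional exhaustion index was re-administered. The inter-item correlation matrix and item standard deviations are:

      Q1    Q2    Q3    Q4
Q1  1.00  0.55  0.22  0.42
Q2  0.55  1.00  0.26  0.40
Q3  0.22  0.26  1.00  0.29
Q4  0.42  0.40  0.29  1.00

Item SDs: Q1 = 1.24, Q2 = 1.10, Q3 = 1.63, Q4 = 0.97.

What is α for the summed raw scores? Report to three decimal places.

α = 0.654

Σσ²ᵢ = 1.24² + 1.10² + 1.63² + 0.97² = 6.3454
Covariances σ_ij = r_ij · s_i · s_j:
  σ(Q1,Q2) = 0.55 × 1.24 × 1.10 = 0.7502
  σ(Q1,Q3) = 0.22 × 1.24 × 1.63 = 0.4447
  σ(Q1,Q4) = 0.42 × 1.24 × 0.97 = 0.5052
  σ(Q2,Q3) = 0.26 × 1.10 × 1.63 = 0.4662
  σ(Q2,Q4) = 0.40 × 1.10 × 0.97 = 0.4268
  σ(Q3,Q4) = 0.29 × 1.63 × 0.97 = 0.4585
σ²_T = Σσ²ᵢ + 2·Σσ_ij = 6.3454 + 2 × 3.0516 = 12.4486
α = (4/3)·(1 − 6.3454/12.4486) = 0.654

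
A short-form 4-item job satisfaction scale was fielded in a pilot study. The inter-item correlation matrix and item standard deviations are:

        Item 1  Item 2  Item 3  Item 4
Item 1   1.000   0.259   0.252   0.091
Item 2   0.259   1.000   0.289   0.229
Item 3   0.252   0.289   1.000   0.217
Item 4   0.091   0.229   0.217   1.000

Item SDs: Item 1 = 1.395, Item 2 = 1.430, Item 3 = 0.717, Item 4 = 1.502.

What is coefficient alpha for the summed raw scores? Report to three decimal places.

coefficient alpha = 0.493

Σσ²ᵢ = 1.395² + 1.430² + 0.717² + 1.502² = 6.7610
Covariances σ_ij = r_ij · s_i · s_j:
  σ(Item 1,Item 2) = 0.259 × 1.395 × 1.430 = 0.5167
  σ(Item 1,Item 3) = 0.252 × 1.395 × 0.717 = 0.2521
  σ(Item 1,Item 4) = 0.091 × 1.395 × 1.502 = 0.1907
  σ(Item 2,Item 3) = 0.289 × 1.430 × 0.717 = 0.2963
  σ(Item 2,Item 4) = 0.229 × 1.430 × 1.502 = 0.4919
  σ(Item 3,Item 4) = 0.217 × 0.717 × 1.502 = 0.2337
σ²_T = Σσ²ᵢ + 2·Σσ_ij = 6.7610 + 2 × 1.9814 = 10.7238
α = (4/3)·(1 − 6.7610/10.7238) = 0.493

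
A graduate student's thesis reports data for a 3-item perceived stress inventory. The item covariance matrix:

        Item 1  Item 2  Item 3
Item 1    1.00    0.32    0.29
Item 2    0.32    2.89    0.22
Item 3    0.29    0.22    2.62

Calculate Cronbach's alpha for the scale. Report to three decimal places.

Σσᵢ² = 1.00 + 2.89 + 2.62 = 6.51
Sum of the distinct covariances = 0.83
σ²_T = 6.51 + 2 × 0.83 = 8.17
α = (k/(k−1))·(1 − Σσᵢ²/σ²_T) = (3/2)·(1 − 6.51/8.17) = 0.305

α = 0.305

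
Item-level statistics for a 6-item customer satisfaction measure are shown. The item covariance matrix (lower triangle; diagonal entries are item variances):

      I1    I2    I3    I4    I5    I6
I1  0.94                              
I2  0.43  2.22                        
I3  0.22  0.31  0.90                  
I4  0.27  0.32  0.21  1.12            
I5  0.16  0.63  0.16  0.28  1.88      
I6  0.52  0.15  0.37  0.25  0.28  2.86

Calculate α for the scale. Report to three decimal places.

α = 0.575

sum of item variances = 0.94 + 2.22 + 0.90 + 1.12 + 1.88 + 2.86 = 9.92
Sum of off-diagonal covariances = 4.56
σ²_T = 9.92 + 2 × 4.56 = 19.04
α = (k/(k−1))·(1 − sum of item variances/σ²_T) = (6/5)·(1 − 9.92/19.04) = 0.575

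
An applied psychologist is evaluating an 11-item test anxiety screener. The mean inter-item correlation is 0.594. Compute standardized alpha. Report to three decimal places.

α = 0.941

Standardized α = k·r̄ / (1 + (k−1)·r̄) = 11 × 0.594 / (1 + 10 × 0.594)
  = 6.5340 / 6.9400 = 0.941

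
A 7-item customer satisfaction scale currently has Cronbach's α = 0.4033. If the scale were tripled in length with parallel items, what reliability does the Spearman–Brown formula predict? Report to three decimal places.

Length factor m = 3
α' = m·α / (1 + (m−1)·α)
   = 3 × 0.4033 / (1 + (3 − 1) × 0.4033)
   = 1.2099 / 1.8066 = 0.670

predicted reliability = 0.670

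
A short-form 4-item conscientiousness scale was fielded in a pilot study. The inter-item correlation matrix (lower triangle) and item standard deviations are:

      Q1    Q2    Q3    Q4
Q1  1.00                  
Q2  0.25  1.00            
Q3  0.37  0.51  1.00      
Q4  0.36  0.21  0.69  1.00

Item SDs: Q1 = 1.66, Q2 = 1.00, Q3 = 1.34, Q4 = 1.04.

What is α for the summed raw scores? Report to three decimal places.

Σσ²ᵢ = 1.66² + 1.00² + 1.34² + 1.04² = 6.6328
Covariances σ_ij = r_ij · s_i · s_j:
  σ(Q1,Q2) = 0.25 × 1.66 × 1.00 = 0.4150
  σ(Q1,Q3) = 0.37 × 1.66 × 1.34 = 0.8230
  σ(Q1,Q4) = 0.36 × 1.66 × 1.04 = 0.6215
  σ(Q2,Q3) = 0.51 × 1.00 × 1.34 = 0.6834
  σ(Q2,Q4) = 0.21 × 1.00 × 1.04 = 0.2184
  σ(Q3,Q4) = 0.69 × 1.34 × 1.04 = 0.9616
σ²_T = Σσ²ᵢ + 2·Σσ_ij = 6.6328 + 2 × 3.7229 = 14.0786
α = (4/3)·(1 − 6.6328/14.0786) = 0.705

α = 0.705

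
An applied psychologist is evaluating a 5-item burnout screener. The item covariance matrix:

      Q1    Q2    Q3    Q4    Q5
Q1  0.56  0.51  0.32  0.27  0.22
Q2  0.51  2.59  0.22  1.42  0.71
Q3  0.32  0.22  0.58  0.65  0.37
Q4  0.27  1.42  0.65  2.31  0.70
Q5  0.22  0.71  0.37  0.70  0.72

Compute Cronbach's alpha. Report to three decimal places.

Σσ²ᵢ = 0.56 + 2.59 + 0.58 + 2.31 + 0.72 = 6.76
Sum of the distinct covariances = 5.39
σ²_T = 6.76 + 2 × 5.39 = 17.54
α = (k/(k−1))·(1 − Σσ²ᵢ/σ²_T) = (5/4)·(1 − 6.76/17.54) = 0.768

α = 0.768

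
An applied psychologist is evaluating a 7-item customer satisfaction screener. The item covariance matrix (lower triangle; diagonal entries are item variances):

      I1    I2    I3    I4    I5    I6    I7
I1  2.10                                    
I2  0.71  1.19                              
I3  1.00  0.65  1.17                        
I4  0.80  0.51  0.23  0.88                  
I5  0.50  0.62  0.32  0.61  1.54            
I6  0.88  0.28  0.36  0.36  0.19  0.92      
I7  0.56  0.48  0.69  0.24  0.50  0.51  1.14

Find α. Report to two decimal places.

sum of item variances = 2.10 + 1.19 + 1.17 + 0.88 + 1.54 + 0.92 + 1.14 = 8.94
Sum of off-diagonal covariances = 11.00
Var(T) = 8.94 + 2 × 11.00 = 30.94
α = (k/(k−1))·(1 − sum of item variances/Var(T)) = (7/6)·(1 − 8.94/30.94) = 0.83

α = 0.83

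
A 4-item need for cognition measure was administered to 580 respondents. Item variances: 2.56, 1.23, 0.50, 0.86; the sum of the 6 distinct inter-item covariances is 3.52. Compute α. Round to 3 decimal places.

α = 0.770

Σσ²ᵢ = 2.56 + 1.23 + 0.50 + 0.86 = 5.15
Sum of distinct covariances = 3.52
σ²_T = Σσ²ᵢ + 2·Σcov = 5.15 + 2 × 3.52 = 12.19
α = (4/3)·(1 − 5.15/12.19) = 0.770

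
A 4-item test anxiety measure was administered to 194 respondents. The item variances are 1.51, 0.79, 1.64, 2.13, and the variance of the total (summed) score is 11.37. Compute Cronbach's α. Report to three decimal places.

ΣVar(i) = 1.51 + 0.79 + 1.64 + 2.13 = 6.07
α = (k/(k−1))·(1 − ΣVar(i)/total variance) = (4/3)·(1 − 6.07/11.37) = 0.622

Cronbach's α = 0.622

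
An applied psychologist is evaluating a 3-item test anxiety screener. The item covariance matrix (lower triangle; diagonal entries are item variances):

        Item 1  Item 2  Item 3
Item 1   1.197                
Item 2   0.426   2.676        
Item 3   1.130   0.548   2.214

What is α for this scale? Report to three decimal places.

sum of item variances = 1.197 + 2.676 + 2.214 = 6.087
Σ_{i<j} σ_ij = 2.104
σ²_T = 6.087 + 2 × 2.104 = 10.295
α = (k/(k−1))·(1 − sum of item variances/σ²_T) = (3/2)·(1 − 6.087/10.295) = 0.613

α = 0.613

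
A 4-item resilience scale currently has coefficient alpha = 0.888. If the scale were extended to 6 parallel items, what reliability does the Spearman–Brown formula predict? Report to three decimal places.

Length factor m = 6/4 = 1.5000
α' = m·α / (1 + (m−1)·α)
   = 6/4 × 0.888 / (1 + (6/4 − 1) × 0.888)
   = 1.3320 / 1.4440 = 0.922

predicted reliability = 0.922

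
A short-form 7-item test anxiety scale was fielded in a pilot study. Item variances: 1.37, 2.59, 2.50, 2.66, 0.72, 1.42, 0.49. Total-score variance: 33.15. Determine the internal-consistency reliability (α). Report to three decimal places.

α = 0.753

Σσᵢ² = 1.37 + 2.59 + 2.50 + 2.66 + 0.72 + 1.42 + 0.49 = 11.75
α = (k/(k−1))·(1 − Σσᵢ²/total variance) = (7/6)·(1 − 11.75/33.15) = 0.753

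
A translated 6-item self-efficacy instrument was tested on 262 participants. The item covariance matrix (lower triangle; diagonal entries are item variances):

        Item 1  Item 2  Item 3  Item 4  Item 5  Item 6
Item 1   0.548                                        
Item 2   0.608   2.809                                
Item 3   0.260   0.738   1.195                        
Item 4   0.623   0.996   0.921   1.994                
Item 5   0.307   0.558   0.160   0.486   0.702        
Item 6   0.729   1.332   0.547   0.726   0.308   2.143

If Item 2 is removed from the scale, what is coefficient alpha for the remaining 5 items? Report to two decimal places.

Remaining items: Item 1, Item 3, Item 4, Item 5, Item 6 (k = 5).
Σσᵢ² = 0.548 + 1.195 + 1.994 + 0.702 + 2.143 = 6.582
Var(T) = 6.582 + 2 × 5.067 = 16.716
α (item deleted) = (5/4)·(1 − 6.582/16.716) = 0.76

coefficient alpha = 0.76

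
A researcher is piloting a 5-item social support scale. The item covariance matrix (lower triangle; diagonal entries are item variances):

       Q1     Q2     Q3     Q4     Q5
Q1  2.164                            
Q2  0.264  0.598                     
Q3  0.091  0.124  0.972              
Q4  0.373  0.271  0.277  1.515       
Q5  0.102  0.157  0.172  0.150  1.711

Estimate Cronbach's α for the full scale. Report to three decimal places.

sum of item variances = 2.164 + 0.598 + 0.972 + 1.515 + 1.711 = 6.960
Sum of off-diagonal covariances = 1.981
σ²_total = 6.960 + 2 × 1.981 = 10.922
α = (k/(k−1))·(1 − sum of item variances/σ²_total) = (5/4)·(1 − 6.960/10.922) = 0.453

α = 0.453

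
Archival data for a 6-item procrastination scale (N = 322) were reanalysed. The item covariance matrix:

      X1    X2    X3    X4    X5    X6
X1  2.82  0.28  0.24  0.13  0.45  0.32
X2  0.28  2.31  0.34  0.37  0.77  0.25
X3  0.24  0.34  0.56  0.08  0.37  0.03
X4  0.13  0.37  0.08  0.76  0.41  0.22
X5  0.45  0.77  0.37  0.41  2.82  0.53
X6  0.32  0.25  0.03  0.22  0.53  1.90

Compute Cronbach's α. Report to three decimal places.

α = 0.554

Σσᵢ² = 2.82 + 2.31 + 0.56 + 0.76 + 2.82 + 1.90 = 11.17
Sum of off-diagonal covariances = 4.79
total variance = 11.17 + 2 × 4.79 = 20.75
α = (k/(k−1))·(1 − Σσᵢ²/total variance) = (6/5)·(1 − 11.17/20.75) = 0.554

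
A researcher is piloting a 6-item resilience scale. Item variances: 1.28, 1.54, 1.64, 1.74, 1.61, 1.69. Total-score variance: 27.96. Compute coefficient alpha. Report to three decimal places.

α = 0.792

sum of item variances = 1.28 + 1.54 + 1.64 + 1.74 + 1.61 + 1.69 = 9.50
α = (k/(k−1))·(1 − sum of item variances/σ²_T) = (6/5)·(1 − 9.50/27.96) = 0.792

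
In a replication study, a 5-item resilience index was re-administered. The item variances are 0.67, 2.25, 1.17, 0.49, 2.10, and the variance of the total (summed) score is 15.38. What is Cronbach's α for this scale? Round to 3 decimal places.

Cronbach's α = 0.707

Σσᵢ² = 0.67 + 2.25 + 1.17 + 0.49 + 2.10 = 6.68
α = (k/(k−1))·(1 − Σσᵢ²/σ²_T) = (5/4)·(1 − 6.68/15.38) = 0.707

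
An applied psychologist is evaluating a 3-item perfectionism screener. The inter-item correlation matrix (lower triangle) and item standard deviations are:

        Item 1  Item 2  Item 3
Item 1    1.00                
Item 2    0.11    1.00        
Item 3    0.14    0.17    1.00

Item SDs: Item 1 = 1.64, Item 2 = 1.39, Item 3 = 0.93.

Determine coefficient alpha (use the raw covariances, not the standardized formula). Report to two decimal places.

α = 0.30

Σσ²ᵢ = 1.64² + 1.39² + 0.93² = 5.4866
Covariances σ_ij = r_ij · s_i · s_j:
  σ(Item 1,Item 2) = 0.11 × 1.64 × 1.39 = 0.2508
  σ(Item 1,Item 3) = 0.14 × 1.64 × 0.93 = 0.2135
  σ(Item 2,Item 3) = 0.17 × 1.39 × 0.93 = 0.2198
σ²_T = Σσ²ᵢ + 2·Σσ_ij = 5.4866 + 2 × 0.6841 = 6.8548
α = (3/2)·(1 − 5.4866/6.8548) = 0.30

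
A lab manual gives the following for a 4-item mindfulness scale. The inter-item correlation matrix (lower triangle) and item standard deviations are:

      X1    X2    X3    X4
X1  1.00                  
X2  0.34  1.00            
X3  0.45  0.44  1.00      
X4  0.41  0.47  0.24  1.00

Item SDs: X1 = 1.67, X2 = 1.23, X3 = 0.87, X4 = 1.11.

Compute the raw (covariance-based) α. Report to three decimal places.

Σσ²ᵢ = 1.67² + 1.23² + 0.87² + 1.11² = 6.2908
Covariances σ_ij = r_ij · s_i · s_j:
  σ(X1,X2) = 0.34 × 1.67 × 1.23 = 0.6984
  σ(X1,X3) = 0.45 × 1.67 × 0.87 = 0.6538
  σ(X1,X4) = 0.41 × 1.67 × 1.11 = 0.7600
  σ(X2,X3) = 0.44 × 1.23 × 0.87 = 0.4708
  σ(X2,X4) = 0.47 × 1.23 × 1.11 = 0.6417
  σ(X3,X4) = 0.24 × 0.87 × 1.11 = 0.2318
σ²_T = Σσ²ᵢ + 2·Σσ_ij = 6.2908 + 2 × 3.4565 = 13.2038
α = (4/3)·(1 − 6.2908/13.2038) = 0.698

α = 0.698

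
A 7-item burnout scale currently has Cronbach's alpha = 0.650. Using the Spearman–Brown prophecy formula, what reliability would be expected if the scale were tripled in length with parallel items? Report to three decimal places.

Length factor m = 3
α' = m·α / (1 + (m−1)·α)
   = 3 × 0.650 / (1 + (3 − 1) × 0.650)
   = 1.9500 / 2.3000 = 0.848

predicted reliability = 0.848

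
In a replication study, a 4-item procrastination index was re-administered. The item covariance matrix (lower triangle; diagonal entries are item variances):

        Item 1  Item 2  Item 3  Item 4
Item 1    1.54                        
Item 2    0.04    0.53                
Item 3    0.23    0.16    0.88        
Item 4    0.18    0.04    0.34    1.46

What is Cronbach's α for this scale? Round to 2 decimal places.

α = 0.41

Σσᵢ² = 1.54 + 0.53 + 0.88 + 1.46 = 4.41
Sum of the distinct covariances = 0.99
Var(T) = 4.41 + 2 × 0.99 = 6.39
α = (k/(k−1))·(1 − Σσᵢ²/Var(T)) = (4/3)·(1 − 4.41/6.39) = 0.41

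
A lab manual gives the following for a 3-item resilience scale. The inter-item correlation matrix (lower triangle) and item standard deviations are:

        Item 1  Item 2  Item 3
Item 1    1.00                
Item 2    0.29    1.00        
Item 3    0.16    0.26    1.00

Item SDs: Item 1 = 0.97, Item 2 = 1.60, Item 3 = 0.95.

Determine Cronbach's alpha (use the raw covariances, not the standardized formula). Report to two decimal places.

Cronbach's alpha = 0.47

Σσ²ᵢ = 0.97² + 1.60² + 0.95² = 4.4034
Covariances σ_ij = r_ij · s_i · s_j:
  σ(Item 1,Item 2) = 0.29 × 0.97 × 1.60 = 0.4501
  σ(Item 1,Item 3) = 0.16 × 0.97 × 0.95 = 0.1474
  σ(Item 2,Item 3) = 0.26 × 1.60 × 0.95 = 0.3952
σ²_T = Σσ²ᵢ + 2·Σσ_ij = 4.4034 + 2 × 0.9927 = 6.3888
α = (3/2)·(1 − 4.4034/6.3888) = 0.47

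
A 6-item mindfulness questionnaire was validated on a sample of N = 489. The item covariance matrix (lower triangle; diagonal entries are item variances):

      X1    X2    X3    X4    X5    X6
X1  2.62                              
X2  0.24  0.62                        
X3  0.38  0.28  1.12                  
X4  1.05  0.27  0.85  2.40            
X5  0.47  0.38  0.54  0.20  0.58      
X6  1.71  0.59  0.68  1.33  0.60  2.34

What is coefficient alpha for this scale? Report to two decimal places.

coefficient alpha = 0.80

Σσᵢ² = 2.62 + 0.62 + 1.12 + 2.40 + 0.58 + 2.34 = 9.68
Sum of the distinct covariances = 9.57
Var(T) = 9.68 + 2 × 9.57 = 28.82
α = (k/(k−1))·(1 − Σσᵢ²/Var(T)) = (6/5)·(1 − 9.68/28.82) = 0.80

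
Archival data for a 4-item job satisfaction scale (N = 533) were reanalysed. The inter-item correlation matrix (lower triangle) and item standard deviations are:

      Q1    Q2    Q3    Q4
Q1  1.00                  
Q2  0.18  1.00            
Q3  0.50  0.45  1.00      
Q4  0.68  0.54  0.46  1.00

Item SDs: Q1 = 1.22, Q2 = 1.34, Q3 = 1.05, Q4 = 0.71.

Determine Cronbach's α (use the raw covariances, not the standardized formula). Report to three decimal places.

Σσ²ᵢ = 1.22² + 1.34² + 1.05² + 0.71² = 4.8906
Covariances σ_ij = r_ij · s_i · s_j:
  σ(Q1,Q2) = 0.18 × 1.22 × 1.34 = 0.2943
  σ(Q1,Q3) = 0.50 × 1.22 × 1.05 = 0.6405
  σ(Q1,Q4) = 0.68 × 1.22 × 0.71 = 0.5890
  σ(Q2,Q3) = 0.45 × 1.34 × 1.05 = 0.6332
  σ(Q2,Q4) = 0.54 × 1.34 × 0.71 = 0.5138
  σ(Q3,Q4) = 0.46 × 1.05 × 0.71 = 0.3429
σ²_T = Σσ²ᵢ + 2·Σσ_ij = 4.8906 + 2 × 3.0137 = 10.9180
α = (4/3)·(1 − 4.8906/10.9180) = 0.736

Cronbach's α = 0.736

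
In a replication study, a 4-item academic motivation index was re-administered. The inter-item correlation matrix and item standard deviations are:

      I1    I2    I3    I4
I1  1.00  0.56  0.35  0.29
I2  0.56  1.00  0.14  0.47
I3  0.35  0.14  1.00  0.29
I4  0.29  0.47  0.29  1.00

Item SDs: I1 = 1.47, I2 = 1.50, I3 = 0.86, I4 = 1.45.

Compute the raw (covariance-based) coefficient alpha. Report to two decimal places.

Σσ²ᵢ = 1.47² + 1.50² + 0.86² + 1.45² = 7.2530
Covariances σ_ij = r_ij · s_i · s_j:
  σ(I1,I2) = 0.56 × 1.47 × 1.50 = 1.2348
  σ(I1,I3) = 0.35 × 1.47 × 0.86 = 0.4425
  σ(I1,I4) = 0.29 × 1.47 × 1.45 = 0.6181
  σ(I2,I3) = 0.14 × 1.50 × 0.86 = 0.1806
  σ(I2,I4) = 0.47 × 1.50 × 1.45 = 1.0222
  σ(I3,I4) = 0.29 × 0.86 × 1.45 = 0.3616
σ²_T = Σσ²ᵢ + 2·Σσ_ij = 7.2530 + 2 × 3.8598 = 14.9726
α = (4/3)·(1 − 7.2530/14.9726) = 0.69

coefficient alpha = 0.69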